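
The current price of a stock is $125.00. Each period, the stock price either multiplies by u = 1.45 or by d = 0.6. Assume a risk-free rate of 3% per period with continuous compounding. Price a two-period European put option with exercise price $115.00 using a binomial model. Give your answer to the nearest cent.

Risk-neutral probability p = (e^0.03 − 0.6)/(1.45 − 0.6) = 0.4305/0.8500 = 0.5064
Terminal stock prices: S_uu = 262.8, S_ud = 108.8, S_dd = 45
Terminal payoffs (K − S): max(-147.8, 0) = 0, max(6.25, 0) = 6.25, max(70, 0) = 70
Node u (S = 181.2): V_u = e^(−0.03)·[0.5064·0.0000 + 0.4936·6.2500] = 2.9937
Node d (S = 75): V_d = e^(−0.03)·[0.5064·6.2500 + 0.4936·70.0000] = 36.6012
Node 0 (S = 125): V_0 = e^(−0.03)·[0.5064·2.9937 + 0.4936·36.6012] = 19.0031

$19.00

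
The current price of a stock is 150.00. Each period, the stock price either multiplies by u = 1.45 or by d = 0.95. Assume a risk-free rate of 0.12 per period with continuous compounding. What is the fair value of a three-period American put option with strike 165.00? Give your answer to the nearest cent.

Risk-neutral probability p = (e^0.12 − 0.95)/(1.45 − 0.95) = 0.1775/0.5000 = 0.3550
Terminal stock prices: S_uuu = 457.3, S_uud = 299.6, S_udd = 196.3, S_ddd = 128.6
Terminal payoffs (K − S): max(-292.3, 0) = 0, max(-134.6, 0) = 0, max(-31.29, 0) = 0, max(36.39, 0) = 36.39
Node uu (S = 315.4): continuation = e^(−0.12)·[0.3550·0.0000 + 0.6450·0.0000] = 0.0000; exercise value = 0.0000 ≤ continuation, so V_uu = 0.0000
Node ud (S = 206.6): continuation = e^(−0.12)·[0.3550·0.0000 + 0.6450·0.0000] = 0.0000; exercise value = 0.0000 ≤ continuation, so V_ud = 0.0000
Node dd (S = 135.4): continuation = e^(−0.12)·[0.3550·0.0000 + 0.6450·36.3938] = 20.8197; exercise value = 29.6250 > continuation, so V_dd = 29.6250 (exercise)
Node u (S = 217.5): continuation = e^(−0.12)·[0.3550·0.0000 + 0.6450·0.0000] = 0.0000; exercise value = 0.0000 ≤ continuation, so V_u = 0.0000
Node d (S = 142.5): continuation = e^(−0.12)·[0.3550·0.0000 + 0.6450·29.6250] = 16.9476; exercise value = 22.5000 > continuation, so V_d = 22.5000 (exercise)
Node 0 (S = 150): continuation = e^(−0.12)·[0.3550·0.0000 + 0.6450·22.5000] = 12.8716; exercise value = 15.0000 > continuation, so V_0 = 15.0000 (exercise)

15.00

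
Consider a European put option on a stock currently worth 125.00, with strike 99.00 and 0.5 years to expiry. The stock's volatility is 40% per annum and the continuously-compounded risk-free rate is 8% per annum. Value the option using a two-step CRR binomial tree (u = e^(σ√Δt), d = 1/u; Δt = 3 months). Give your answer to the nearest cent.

3.65

CRR parameters: u = e^(σ√Δt) = e^(0.4·√0.25) = 1.2214, d = 1/u = 0.8187
Per-period rate: rΔt = 0.08·0.25 = 0.02, so R = e^0.02 = 1.0202
Risk-neutral probability p = (e^0.02 − 0.8187)/(1.2214 − 0.8187) = 0.2015/0.4027 = 0.5003
Terminal stock prices: S_uu = 186.5, S_ud = 125, S_dd = 83.79
Terminal payoffs (K − S): max(-87.48, 0) = 0, max(-26, 0) = 0, max(15.21, 0) = 15.21
Node u (S = 152.7): V_u = e^(−0.02)·[0.5003·0.0000 + 0.4997·0.0000] = 0.0000
Node d (S = 102.3): V_d = e^(−0.02)·[0.5003·0.0000 + 0.4997·15.2100] = 7.4494
Node 0 (S = 125): V_0 = e^(−0.02)·[0.5003·0.0000 + 0.4997·7.4494] = 3.6485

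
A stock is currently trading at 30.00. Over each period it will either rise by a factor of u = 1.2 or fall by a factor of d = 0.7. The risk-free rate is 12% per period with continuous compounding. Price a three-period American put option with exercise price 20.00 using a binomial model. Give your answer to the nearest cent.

Risk-neutral probability p = (e^0.12 − 0.7)/(1.2 − 0.7) = 0.4275/0.5000 = 0.8550
Terminal stock prices: S_uuu = 51.84, S_uud = 30.24, S_udd = 17.64, S_ddd = 10.29
Terminal payoffs (K − S): max(-31.84, 0) = 0, max(-10.24, 0) = 0, max(2.36, 0) = 2.36, max(9.71, 0) = 9.71
Node uu (S = 43.2): continuation = e^(−0.12)·[0.8550·0.0000 + 0.1450·0.0000] = 0.0000; exercise value = 0.0000 ≤ continuation, so V_uu = 0.0000
Node ud (S = 25.2): continuation = e^(−0.12)·[0.8550·0.0000 + 0.1450·2.3600] = 0.3035; exercise value = 0.0000 ≤ continuation, so V_ud = 0.3035
Node dd (S = 14.7): continuation = e^(−0.12)·[0.8550·2.3600 + 0.1450·9.7100] = 3.0384; exercise value = 5.3000 > continuation, so V_dd = 5.3000 (exercise)
Node u (S = 36): continuation = e^(−0.12)·[0.8550·0.0000 + 0.1450·0.3035] = 0.0390; exercise value = 0.0000 ≤ continuation, so V_u = 0.0390
Node d (S = 21): continuation = e^(−0.12)·[0.8550·0.3035 + 0.1450·5.3000] = 0.9118; exercise value = 0.0000 ≤ continuation, so V_d = 0.9118
Node 0 (S = 30): continuation = e^(−0.12)·[0.8550·0.0390 + 0.1450·0.9118] = 0.1469; exercise value = 0.0000 ≤ continuation, so V_0 = 0.1469

0.15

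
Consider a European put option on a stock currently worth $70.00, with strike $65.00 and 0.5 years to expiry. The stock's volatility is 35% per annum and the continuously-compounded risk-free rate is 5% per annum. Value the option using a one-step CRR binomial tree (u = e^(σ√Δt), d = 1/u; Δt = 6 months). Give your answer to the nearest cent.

$5.16

CRR parameters: u = e^(σ√Δt) = e^(0.35·√0.5) = 1.2808, d = 1/u = 0.7808
Per-period rate: rΔt = 0.05·0.5 = 0.025, so R = e^0.025 = 1.0253
Risk-neutral probability p = (e^0.025 − 0.7808)/(1.2808 − 0.7808) = 0.2446/0.5000 = 0.4891
Terminal stock prices: S_u = 89.66, S_d = 54.65
Terminal payoffs (K − S): max(-24.66, 0) = 0, max(10.35, 0) = 10.35
Node 0 (S = 70): V_0 = e^(−0.025)·[0.4891·0.0000 + 0.5109·10.3468] = 5.1560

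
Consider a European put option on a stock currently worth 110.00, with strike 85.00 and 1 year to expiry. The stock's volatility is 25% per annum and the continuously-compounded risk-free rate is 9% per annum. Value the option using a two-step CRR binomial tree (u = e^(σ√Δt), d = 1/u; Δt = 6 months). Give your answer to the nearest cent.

CRR parameters: u = e^(σ√Δt) = e^(0.25·√0.5) = 1.1934, d = 1/u = 0.8380
Per-period rate: rΔt = 0.09·0.5 = 0.045, so R = e^0.045 = 1.0460
Risk-neutral probability p = (e^0.045 − 0.8380)/(1.1934 − 0.8380) = 0.2081/0.3554 = 0.5854
Terminal stock prices: S_uu = 156.7, S_ud = 110, S_dd = 77.24
Terminal payoffs (K − S): max(-71.65, 0) = 0, max(-25, 0) = 0, max(7.759, 0) = 7.759
Node u (S = 131.3): V_u = e^(−0.045)·[0.5854·0.0000 + 0.4146·0.0000] = 0.0000
Node d (S = 92.18): V_d = e^(−0.045)·[0.5854·0.0000 + 0.4146·7.7593] = 3.0752
Node 0 (S = 110): V_0 = e^(−0.045)·[0.5854·0.0000 + 0.4146·3.0752] = 1.2188

1.22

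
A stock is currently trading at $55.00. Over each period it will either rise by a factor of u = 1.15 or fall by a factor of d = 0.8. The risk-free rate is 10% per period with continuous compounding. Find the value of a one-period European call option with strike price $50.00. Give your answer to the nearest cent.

Risk-neutral probability p = (e^0.1 − 0.8)/(1.15 − 0.8) = 0.3052/0.3500 = 0.8719
Terminal stock prices: S_u = 63.25, S_d = 44
Terminal payoffs (S − K): max(13.25, 0) = 13.25, max(-6, 0) = 0
Node 0 (S = 55): V_0 = e^(−0.1)·[0.8719·13.2500 + 0.1281·0.0000] = 10.4535

$10.45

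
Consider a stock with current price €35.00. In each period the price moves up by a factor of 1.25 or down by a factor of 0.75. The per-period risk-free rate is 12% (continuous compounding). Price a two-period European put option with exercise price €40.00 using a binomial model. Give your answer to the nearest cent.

€3.05

Risk-neutral probability p = (e^0.12 − 0.75)/(1.25 − 0.75) = 0.3775/0.5000 = 0.7550
Terminal stock prices: S_uu = 54.69, S_ud = 32.81, S_dd = 19.69
Terminal payoffs (K − S): max(-14.69, 0) = 0, max(7.188, 0) = 7.188, max(20.31, 0) = 20.31
Node u (S = 43.75): V_u = e^(−0.12)·[0.7550·0.0000 + 0.2450·7.1875] = 1.5619
Node d (S = 26.25): V_d = e^(−0.12)·[0.7550·7.1875 + 0.2450·20.3125] = 9.2268
Node 0 (S = 35): V_0 = e^(−0.12)·[0.7550·1.5619 + 0.2450·9.2268] = 3.0508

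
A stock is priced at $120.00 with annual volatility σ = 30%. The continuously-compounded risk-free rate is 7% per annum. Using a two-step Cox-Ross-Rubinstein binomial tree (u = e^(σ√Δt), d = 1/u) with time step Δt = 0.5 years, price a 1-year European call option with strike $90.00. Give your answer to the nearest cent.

$38.45

CRR parameters: u = e^(σ√Δt) = e^(0.3·√0.5) = 1.2363, d = 1/u = 0.8089
Per-period rate: rΔt = 0.07·0.5 = 0.035, so R = e^0.035 = 1.0356
Risk-neutral probability p = (e^0.035 − 0.8089)/(1.2363 − 0.8089) = 0.2268/0.4275 = 0.5305
Terminal stock prices: S_uu = 183.4, S_ud = 120, S_dd = 78.51
Terminal payoffs (S − K): max(93.42, 0) = 93.42, max(30, 0) = 30, max(-11.49, 0) = 0
Node u (S = 148.4): V_u = e^(−0.035)·[0.5305·93.4158 + 0.4695·30.0000] = 61.4528
Node d (S = 97.06): V_d = e^(−0.035)·[0.5305·30.0000 + 0.4695·0.0000] = 15.3675
Node 0 (S = 120): V_0 = e^(−0.035)·[0.5305·61.4528 + 0.4695·15.3675] = 38.4461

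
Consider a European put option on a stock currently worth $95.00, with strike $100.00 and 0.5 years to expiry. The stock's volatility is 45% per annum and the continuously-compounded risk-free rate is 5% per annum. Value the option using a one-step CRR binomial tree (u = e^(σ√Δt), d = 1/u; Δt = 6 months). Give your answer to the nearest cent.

CRR parameters: u = e^(σ√Δt) = e^(0.45·√0.5) = 1.3746, d = 1/u = 0.7275
Per-period rate: rΔt = 0.05·0.5 = 0.025, so R = e^0.025 = 1.0253
Risk-neutral probability p = (e^0.025 − 0.7275)/(1.3746 − 0.7275) = 0.2979/0.6472 = 0.4602
Terminal stock prices: S_u = 130.6, S_d = 69.11
Terminal payoffs (K − S): max(-30.59, 0) = 0, max(30.89, 0) = 30.89
Node 0 (S = 95): V_0 = e^(−0.025)·[0.4602·0.0000 + 0.5398·30.8914] = 16.2626

$16.26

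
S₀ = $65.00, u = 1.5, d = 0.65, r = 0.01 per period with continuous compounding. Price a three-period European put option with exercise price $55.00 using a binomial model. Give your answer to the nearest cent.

Risk-neutral probability p = (e^0.01 − 0.65)/(1.5 − 0.65) = 0.3601/0.8500 = 0.4236
Terminal stock prices: S_uuu = 219.4, S_uud = 95.06, S_udd = 41.19, S_ddd = 17.85
Terminal payoffs (K − S): max(-164.4, 0) = 0, max(-40.06, 0) = 0, max(13.81, 0) = 13.81, max(37.15, 0) = 37.15
Node uu (S = 146.2): V_uu = e^(−0.01)·[0.4236·0.0000 + 0.5764·0.0000] = 0.0000
Node ud (S = 63.38): V_ud = e^(−0.01)·[0.4236·0.0000 + 0.5764·13.8062] = 7.8789
Node dd (S = 27.46): V_dd = e^(−0.01)·[0.4236·13.8062 + 0.5764·37.1494] = 26.9902
Node u (S = 97.5): V_u = e^(−0.01)·[0.4236·0.0000 + 0.5764·7.8789] = 4.4963
Node d (S = 42.25): V_d = e^(−0.01)·[0.4236·7.8789 + 0.5764·26.9902] = 18.7069
Node 0 (S = 65): V_0 = e^(−0.01)·[0.4236·4.4963 + 0.5764·18.7069] = 12.5612

$12.56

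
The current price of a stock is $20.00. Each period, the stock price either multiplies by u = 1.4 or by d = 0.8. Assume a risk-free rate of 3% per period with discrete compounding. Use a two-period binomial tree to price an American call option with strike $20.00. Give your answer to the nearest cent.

$3.73

Risk-neutral probability p = (1 + 0.03 − 0.8)/(1.4 − 0.8) = 0.2300/0.6000 = 0.3833
Terminal stock prices: S_uu = 39.2, S_ud = 22.4, S_dd = 12.8
Terminal payoffs (S − K): max(19.2, 0) = 19.2, max(2.4, 0) = 2.4, max(-7.2, 0) = 0
Node u (S = 28): continuation = 1/1.03·[0.3833·19.2000 + 0.6167·2.4000] = 8.5825; exercise value = 8.0000 ≤ continuation, so V_u = 8.5825
Node d (S = 16): continuation = 1/1.03·[0.3833·2.4000 + 0.6167·0.0000] = 0.8932; exercise value = 0.0000 ≤ continuation, so V_d = 0.8932
Node 0 (S = 20): continuation = 1/1.03·[0.3833·8.5825 + 0.6167·0.8932] = 3.7289; exercise value = 0.0000 ≤ continuation, so V_0 = 3.7289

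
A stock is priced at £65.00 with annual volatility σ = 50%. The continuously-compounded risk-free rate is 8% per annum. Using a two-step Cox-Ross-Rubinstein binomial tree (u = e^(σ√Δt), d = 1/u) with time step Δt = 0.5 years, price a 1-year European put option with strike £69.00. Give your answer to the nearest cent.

£11.45

CRR parameters: u = e^(σ√Δt) = e^(0.5·√0.5) = 1.4241, d = 1/u = 0.7022
Per-period rate: rΔt = 0.08·0.5 = 0.04, so R = e^0.04 = 1.0408
Risk-neutral probability p = (e^0.04 − 0.7022)/(1.4241 − 0.7022) = 0.3386/0.7219 = 0.4691
Terminal stock prices: S_uu = 131.8, S_ud = 65, S_dd = 32.05
Terminal payoffs (K − S): max(-62.83, 0) = 0, max(4, 0) = 4, max(36.95, 0) = 36.95
Node u (S = 92.57): V_u = e^(−0.04)·[0.4691·0.0000 + 0.5309·4.0000] = 2.0405
Node d (S = 45.64): V_d = e^(−0.04)·[0.4691·4.0000 + 0.5309·36.9505] = 20.6522
Node 0 (S = 65): V_0 = e^(−0.04)·[0.4691·2.0405 + 0.5309·20.6522] = 11.4549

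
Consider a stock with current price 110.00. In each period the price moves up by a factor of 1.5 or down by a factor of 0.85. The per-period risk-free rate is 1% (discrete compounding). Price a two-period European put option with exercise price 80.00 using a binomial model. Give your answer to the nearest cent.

0.29

Risk-neutral probability p = (1 + 0.01 − 0.85)/(1.5 − 0.85) = 0.1600/0.6500 = 0.2462
Terminal stock prices: S_uu = 247.5, S_ud = 140.2, S_dd = 79.47
Terminal payoffs (K − S): max(-167.5, 0) = 0, max(-60.25, 0) = 0, max(0.525, 0) = 0.525
Node u (S = 165): V_u = 1/1.01·[0.2462·0.0000 + 0.7538·0.0000] = 0.0000
Node d (S = 93.5): V_d = 1/1.01·[0.2462·0.0000 + 0.7538·0.5250] = 0.3919
Node 0 (S = 110): V_0 = 1/1.01·[0.2462·0.0000 + 0.7538·0.3919] = 0.2925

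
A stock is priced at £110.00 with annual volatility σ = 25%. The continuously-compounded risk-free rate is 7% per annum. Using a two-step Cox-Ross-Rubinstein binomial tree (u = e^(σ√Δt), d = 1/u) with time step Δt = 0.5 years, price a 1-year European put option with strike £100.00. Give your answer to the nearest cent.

CRR parameters: u = e^(σ√Δt) = e^(0.25·√0.5) = 1.1934, d = 1/u = 0.8380
Per-period rate: rΔt = 0.07·0.5 = 0.035, so R = e^0.035 = 1.0356
Risk-neutral probability p = (e^0.035 − 0.8380)/(1.1934 − 0.8380) = 0.1977/0.3554 = 0.5561
Terminal stock prices: S_uu = 156.7, S_ud = 110, S_dd = 77.24
Terminal payoffs (K − S): max(-56.65, 0) = 0, max(-10, 0) = 0, max(22.76, 0) = 22.76
Node u (S = 131.3): V_u = e^(−0.035)·[0.5561·0.0000 + 0.4439·0.0000] = 0.0000
Node d (S = 92.18): V_d = e^(−0.035)·[0.5561·0.0000 + 0.4439·22.7593] = 9.7544
Node 0 (S = 110): V_0 = e^(−0.035)·[0.5561·0.0000 + 0.4439·9.7544] = 4.1806

£4.18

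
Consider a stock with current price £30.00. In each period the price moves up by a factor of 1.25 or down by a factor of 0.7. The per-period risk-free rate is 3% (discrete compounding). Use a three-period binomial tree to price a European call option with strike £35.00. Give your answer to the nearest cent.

£4.66

Risk-neutral probability p = (1 + 0.03 − 0.7)/(1.25 − 0.7) = 0.3300/0.5500 = 0.6000
Terminal stock prices: S_uuu = 58.59, S_uud = 32.81, S_udd = 18.37, S_ddd = 10.29
Terminal payoffs (S − K): max(23.59, 0) = 23.59, max(-2.188, 0) = 0, max(-16.63, 0) = 0, max(-24.71, 0) = 0
Node uu (S = 46.88): V_uu = 1/1.03·[0.6000·23.5938 + 0.4000·0.0000] = 13.7439
Node ud (S = 26.25): V_ud = 1/1.03·[0.6000·0.0000 + 0.4000·0.0000] = 0.0000
Node dd (S = 14.7): V_dd = 1/1.03·[0.6000·0.0000 + 0.4000·0.0000] = 0.0000
Node u (S = 37.5): V_u = 1/1.03·[0.6000·13.7439 + 0.4000·0.0000] = 8.0062
Node d (S = 21): V_d = 1/1.03·[0.6000·0.0000 + 0.4000·0.0000] = 0.0000
Node 0 (S = 30): V_0 = 1/1.03·[0.6000·8.0062 + 0.4000·0.0000] = 4.6638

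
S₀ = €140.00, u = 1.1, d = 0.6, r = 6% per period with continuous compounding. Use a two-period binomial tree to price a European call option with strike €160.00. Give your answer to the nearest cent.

Risk-neutral probability p = (e^0.06 − 0.6)/(1.1 − 0.6) = 0.4618/0.5000 = 0.9237
Terminal stock prices: S_uu = 169.4, S_ud = 92.4, S_dd = 50.4
Terminal payoffs (S − K): max(9.4, 0) = 9.4, max(-67.6, 0) = 0, max(-109.6, 0) = 0
Node u (S = 154): V_u = e^(−0.06)·[0.9237·9.4000 + 0.0763·0.0000] = 8.1769
Node d (S = 84): V_d = e^(−0.06)·[0.9237·0.0000 + 0.0763·0.0000] = 0.0000
Node 0 (S = 140): V_0 = e^(−0.06)·[0.9237·8.1769 + 0.0763·0.0000] = 7.1129

€7.11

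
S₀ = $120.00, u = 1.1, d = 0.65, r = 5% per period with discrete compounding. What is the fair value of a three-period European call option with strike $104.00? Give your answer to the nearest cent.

Risk-neutral probability p = (1 + 0.05 − 0.65)/(1.1 − 0.65) = 0.4000/0.4500 = 0.8889
Terminal stock prices: S_uuu = 159.7, S_uud = 94.38, S_udd = 55.77, S_ddd = 32.95
Terminal payoffs (S − K): max(55.72, 0) = 55.72, max(-9.62, 0) = 0, max(-48.23, 0) = 0, max(-71.05, 0) = 0
Node uu (S = 145.2): V_uu = 1/1.05·[0.8889·55.7200 + 0.1111·0.0000] = 47.1704
Node ud (S = 85.8): V_ud = 1/1.05·[0.8889·0.0000 + 0.1111·0.0000] = 0.0000
Node dd (S = 50.7): V_dd = 1/1.05·[0.8889·0.0000 + 0.1111·0.0000] = 0.0000
Node u (S = 132): V_u = 1/1.05·[0.8889·47.1704 + 0.1111·0.0000] = 39.9326
Node d (S = 78): V_d = 1/1.05·[0.8889·0.0000 + 0.1111·0.0000] = 0.0000
Node 0 (S = 120): V_0 = 1/1.05·[0.8889·39.9326 + 0.1111·0.0000] = 33.8054

$33.81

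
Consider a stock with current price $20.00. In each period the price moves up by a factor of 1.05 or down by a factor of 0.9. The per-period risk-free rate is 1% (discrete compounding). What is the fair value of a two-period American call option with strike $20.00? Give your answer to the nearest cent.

$1.08

Risk-neutral probability p = (1 + 0.01 − 0.9)/(1.05 − 0.9) = 0.1100/0.1500 = 0.7333
Terminal stock prices: S_uu = 22.05, S_ud = 18.9, S_dd = 16.2
Terminal payoffs (S − K): max(2.05, 0) = 2.05, max(-1.1, 0) = 0, max(-3.8, 0) = 0
Node u (S = 21): continuation = 1/1.01·[0.7333·2.0500 + 0.2667·0.0000] = 1.4884; exercise value = 1.0000 ≤ continuation, so V_u = 1.4884
Node d (S = 18): continuation = 1/1.01·[0.7333·0.0000 + 0.2667·0.0000] = 0.0000; exercise value = 0.0000 ≤ continuation, so V_d = 0.0000
Node 0 (S = 20): continuation = 1/1.01·[0.7333·1.4884 + 0.2667·0.0000] = 1.0807; exercise value = 0.0000 ≤ continuation, so V_0 = 1.0807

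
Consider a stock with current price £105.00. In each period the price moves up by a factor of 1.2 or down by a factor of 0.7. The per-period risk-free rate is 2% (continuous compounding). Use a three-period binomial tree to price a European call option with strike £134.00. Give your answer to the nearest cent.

£11.73

Risk-neutral probability p = (e^0.02 − 0.7)/(1.2 − 0.7) = 0.3202/0.5000 = 0.6404
Terminal stock prices: S_uuu = 181.4, S_uud = 105.8, S_udd = 61.74, S_ddd = 36.01
Terminal payoffs (S − K): max(47.44, 0) = 47.44, max(-28.16, 0) = 0, max(-72.26, 0) = 0, max(-97.99, 0) = 0
Node uu (S = 151.2): V_uu = e^(−0.02)·[0.6404·47.4400 + 0.3596·0.0000] = 29.7791
Node ud (S = 88.2): V_ud = e^(−0.02)·[0.6404·0.0000 + 0.3596·0.0000] = 0.0000
Node dd (S = 51.45): V_dd = e^(−0.02)·[0.6404·0.0000 + 0.3596·0.0000] = 0.0000
Node u (S = 126): V_u = e^(−0.02)·[0.6404·29.7791 + 0.3596·0.0000] = 18.6930
Node d (S = 73.5): V_d = e^(−0.02)·[0.6404·0.0000 + 0.3596·0.0000] = 0.0000
Node 0 (S = 105): V_0 = e^(−0.02)·[0.6404·18.6930 + 0.3596·0.0000] = 11.7340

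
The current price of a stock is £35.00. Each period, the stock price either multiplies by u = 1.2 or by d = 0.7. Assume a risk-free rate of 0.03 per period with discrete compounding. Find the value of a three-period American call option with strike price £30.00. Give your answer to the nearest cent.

£10.17

Risk-neutral probability p = (1 + 0.03 − 0.7)/(1.2 − 0.7) = 0.3300/0.5000 = 0.6600
Terminal stock prices: S_uuu = 60.48, S_uud = 35.28, S_udd = 20.58, S_ddd = 12
Terminal payoffs (S − K): max(30.48, 0) = 30.48, max(5.28, 0) = 5.28, max(-9.42, 0) = 0, max(-18, 0) = 0
Node uu (S = 50.4): continuation = 1/1.03·[0.6600·30.4800 + 0.3400·5.2800] = 21.2738; exercise value = 20.4000 ≤ continuation, so V_uu = 21.2738
Node ud (S = 29.4): continuation = 1/1.03·[0.6600·5.2800 + 0.3400·0.0000] = 3.3833; exercise value = 0.0000 ≤ continuation, so V_ud = 3.3833
Node dd (S = 17.15): continuation = 1/1.03·[0.6600·0.0000 + 0.3400·0.0000] = 0.0000; exercise value = 0.0000 ≤ continuation, so V_dd = 0.0000
Node u (S = 42): continuation = 1/1.03·[0.6600·21.2738 + 0.3400·3.3833] = 14.7486; exercise value = 12.0000 ≤ continuation, so V_u = 14.7486
Node d (S = 24.5): continuation = 1/1.03·[0.6600·3.3833 + 0.3400·0.0000] = 2.1679; exercise value = 0.0000 ≤ continuation, so V_d = 2.1679
Node 0 (S = 35): continuation = 1/1.03·[0.6600·14.7486 + 0.3400·2.1679] = 10.1662; exercise value = 5.0000 ≤ continuation, so V_0 = 10.1662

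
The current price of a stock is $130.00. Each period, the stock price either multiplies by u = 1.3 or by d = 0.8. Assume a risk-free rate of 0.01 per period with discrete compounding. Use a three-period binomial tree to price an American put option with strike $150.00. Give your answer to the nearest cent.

Risk-neutral probability p = (1 + 0.01 − 0.8)/(1.3 − 0.8) = 0.2100/0.5000 = 0.4200
Terminal stock prices: S_uuu = 285.6, S_uud = 175.8, S_udd = 108.2, S_ddd = 66.56
Terminal payoffs (K − S): max(-135.6, 0) = 0, max(-25.76, 0) = 0, max(41.84, 0) = 41.84, max(83.44, 0) = 83.44
Node uu (S = 219.7): continuation = 1/1.01·[0.4200·0.0000 + 0.5800·0.0000] = 0.0000; exercise value = 0.0000 ≤ continuation, so V_uu = 0.0000
Node ud (S = 135.2): continuation = 1/1.01·[0.4200·0.0000 + 0.5800·41.8400] = 24.0269; exercise value = 14.8000 ≤ continuation, so V_ud = 24.0269
Node dd (S = 83.2): continuation = 1/1.01·[0.4200·41.8400 + 0.5800·83.4400] = 65.3149; exercise value = 66.8000 > continuation, so V_dd = 66.8000 (exercise)
Node u (S = 169): continuation = 1/1.01·[0.4200·0.0000 + 0.5800·24.0269] = 13.7976; exercise value = 0.0000 ≤ continuation, so V_u = 13.7976
Node d (S = 104): continuation = 1/1.01·[0.4200·24.0269 + 0.5800·66.8000] = 48.3518; exercise value = 46.0000 ≤ continuation, so V_d = 48.3518
Node 0 (S = 130): continuation = 1/1.01·[0.4200·13.7976 + 0.5800·48.3518] = 33.5040; exercise value = 20.0000 ≤ continuation, so V_0 = 33.5040

$33.50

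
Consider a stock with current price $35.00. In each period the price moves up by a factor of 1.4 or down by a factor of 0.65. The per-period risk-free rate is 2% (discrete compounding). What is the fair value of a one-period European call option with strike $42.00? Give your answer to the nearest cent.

$3.39

Risk-neutral probability p = (1 + 0.02 − 0.65)/(1.4 − 0.65) = 0.3700/0.7500 = 0.4933
Terminal stock prices: S_u = 49, S_d = 22.75
Terminal payoffs (S − K): max(7, 0) = 7, max(-19.25, 0) = 0
Node 0 (S = 35): V_0 = 1/1.02·[0.4933·7.0000 + 0.5067·0.0000] = 3.3856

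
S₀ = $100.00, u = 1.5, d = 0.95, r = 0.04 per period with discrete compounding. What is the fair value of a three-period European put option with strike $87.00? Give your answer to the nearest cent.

$0.66

Risk-neutral probability p = (1 + 0.04 − 0.95)/(1.5 − 0.95) = 0.0900/0.5500 = 0.1636
Terminal stock prices: S_uuu = 337.5, S_uud = 213.8, S_udd = 135.4, S_ddd = 85.74
Terminal payoffs (K − S): max(-250.5, 0) = 0, max(-126.8, 0) = 0, max(-48.38, 0) = 0, max(1.263, 0) = 1.263
Node uu (S = 225): V_uu = 1/1.04·[0.1636·0.0000 + 0.8364·0.0000] = 0.0000
Node ud (S = 142.5): V_ud = 1/1.04·[0.1636·0.0000 + 0.8364·0.0000] = 0.0000
Node dd (S = 90.25): V_dd = 1/1.04·[0.1636·0.0000 + 0.8364·1.2625] = 1.0153
Node u (S = 150): V_u = 1/1.04·[0.1636·0.0000 + 0.8364·0.0000] = 0.0000
Node d (S = 95): V_d = 1/1.04·[0.1636·0.0000 + 0.8364·1.0153] = 0.8165
Node 0 (S = 100): V_0 = 1/1.04·[0.1636·0.0000 + 0.8364·0.8165] = 0.6566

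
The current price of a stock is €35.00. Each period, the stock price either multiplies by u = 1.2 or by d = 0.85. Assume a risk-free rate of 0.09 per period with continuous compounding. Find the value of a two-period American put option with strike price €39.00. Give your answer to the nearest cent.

Risk-neutral probability p = (e^0.09 − 0.85)/(1.2 − 0.85) = 0.2442/0.3500 = 0.6976
Terminal stock prices: S_uu = 50.4, S_ud = 35.7, S_dd = 25.29
Terminal payoffs (K − S): max(-11.4, 0) = 0, max(3.3, 0) = 3.3, max(13.71, 0) = 13.71
Node u (S = 42): continuation = e^(−0.09)·[0.6976·0.0000 + 0.3024·3.3000] = 0.9119; exercise value = 0.0000 ≤ continuation, so V_u = 0.9119
Node d (S = 29.75): continuation = e^(−0.09)·[0.6976·3.3000 + 0.3024·13.7125] = 5.8933; exercise value = 9.2500 > continuation, so V_d = 9.2500 (exercise)
Node 0 (S = 35): continuation = e^(−0.09)·[0.6976·0.9119 + 0.3024·9.2500] = 3.1375; exercise value = 4.0000 > continuation, so V_0 = 4.0000 (exercise)

€4.00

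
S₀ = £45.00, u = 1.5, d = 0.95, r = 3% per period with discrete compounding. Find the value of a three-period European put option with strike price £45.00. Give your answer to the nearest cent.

£3.67

Risk-neutral probability p = (1 + 0.03 − 0.95)/(1.5 − 0.95) = 0.0800/0.5500 = 0.1455
Terminal stock prices: S_uuu = 151.9, S_uud = 96.19, S_udd = 60.92, S_ddd = 38.58
Terminal payoffs (K − S): max(-106.9, 0) = 0, max(-51.19, 0) = 0, max(-15.92, 0) = 0, max(6.418, 0) = 6.418
Node uu (S = 101.2): V_uu = 1/1.03·[0.1455·0.0000 + 0.8545·0.0000] = 0.0000
Node ud (S = 64.12): V_ud = 1/1.03·[0.1455·0.0000 + 0.8545·0.0000] = 0.0000
Node dd (S = 40.61): V_dd = 1/1.03·[0.1455·0.0000 + 0.8545·6.4181] = 5.3248
Node u (S = 67.5): V_u = 1/1.03·[0.1455·0.0000 + 0.8545·0.0000] = 0.0000
Node d (S = 42.75): V_d = 1/1.03·[0.1455·0.0000 + 0.8545·5.3248] = 4.4178
Node 0 (S = 45): V_0 = 1/1.03·[0.1455·0.0000 + 0.8545·4.4178] = 3.6652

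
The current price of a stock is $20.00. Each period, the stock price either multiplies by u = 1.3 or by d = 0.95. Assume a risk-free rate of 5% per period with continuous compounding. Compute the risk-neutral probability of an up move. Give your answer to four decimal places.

p = 0.2893

Risk-neutral probability p = (e^0.05 − 0.95)/(1.3 − 0.95) = 0.1013/0.3500 = 0.2893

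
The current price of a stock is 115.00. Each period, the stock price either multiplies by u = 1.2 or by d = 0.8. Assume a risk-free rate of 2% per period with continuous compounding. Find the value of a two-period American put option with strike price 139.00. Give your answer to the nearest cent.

27.51

Risk-neutral probability p = (e^0.02 − 0.8)/(1.2 − 0.8) = 0.2202/0.4000 = 0.5505
Terminal stock prices: S_uu = 165.6, S_ud = 110.4, S_dd = 73.6
Terminal payoffs (K − S): max(-26.6, 0) = 0, max(28.6, 0) = 28.6, max(65.4, 0) = 65.4
Node u (S = 138): continuation = e^(−0.02)·[0.5505·0.0000 + 0.4495·28.6000] = 12.6010; exercise value = 1.0000 ≤ continuation, so V_u = 12.6010
Node d (S = 92): continuation = e^(−0.02)·[0.5505·28.6000 + 0.4495·65.4000] = 44.2476; exercise value = 47.0000 > continuation, so V_d = 47.0000 (exercise)
Node 0 (S = 115): continuation = e^(−0.02)·[0.5505·12.6010 + 0.4495·47.0000] = 27.5076; exercise value = 24.0000 ≤ continuation, so V_0 = 27.5076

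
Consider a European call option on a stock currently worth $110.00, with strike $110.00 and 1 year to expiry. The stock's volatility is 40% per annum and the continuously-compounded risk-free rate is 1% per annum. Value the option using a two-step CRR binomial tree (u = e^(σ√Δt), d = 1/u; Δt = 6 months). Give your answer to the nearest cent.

CRR parameters: u = e^(σ√Δt) = e^(0.4·√0.5) = 1.3269, d = 1/u = 0.7536
Per-period rate: rΔt = 0.01·0.5 = 0.005, so R = e^0.005 = 1.0050
Risk-neutral probability p = (e^0.005 − 0.7536)/(1.3269 − 0.7536) = 0.2514/0.5733 = 0.4385
Terminal stock prices: S_uu = 193.7, S_ud = 110, S_dd = 62.48
Terminal payoffs (S − K): max(83.67, 0) = 83.67, max(0, 0) = 0, max(-47.52, 0) = 0
Node u (S = 146): V_u = e^(−0.005)·[0.4385·83.6720 + 0.5615·0.0000] = 36.5072
Node d (S = 82.9): V_d = e^(−0.005)·[0.4385·0.0000 + 0.5615·0.0000] = 0.0000
Node 0 (S = 110): V_0 = e^(−0.005)·[0.4385·36.5072 + 0.5615·0.0000] = 15.9286

$15.93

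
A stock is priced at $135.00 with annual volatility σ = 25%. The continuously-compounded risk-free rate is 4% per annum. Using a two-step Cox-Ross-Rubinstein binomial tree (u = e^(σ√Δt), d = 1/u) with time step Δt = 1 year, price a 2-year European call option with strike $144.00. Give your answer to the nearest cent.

CRR parameters: u = e^(σ√Δt) = e^(0.25·√1) = 1.2840, d = 1/u = 0.7788
Per-period rate: rΔt = 0.04·1 = 0.04, so R = e^0.04 = 1.0408
Risk-neutral probability p = (e^0.04 − 0.7788)/(1.2840 − 0.7788) = 0.2620/0.5052 = 0.5186
Terminal stock prices: S_uu = 222.6, S_ud = 135, S_dd = 81.88
Terminal payoffs (S − K): max(78.58, 0) = 78.58, max(-9, 0) = 0, max(-62.12, 0) = 0
Node u (S = 173.3): V_u = e^(−0.04)·[0.5186·78.5774 + 0.4814·0.0000] = 39.1525
Node d (S = 105.1): V_d = e^(−0.04)·[0.5186·0.0000 + 0.4814·0.0000] = 0.0000
Node 0 (S = 135): V_0 = e^(−0.04)·[0.5186·39.1525 + 0.4814·0.0000] = 19.5084

$19.51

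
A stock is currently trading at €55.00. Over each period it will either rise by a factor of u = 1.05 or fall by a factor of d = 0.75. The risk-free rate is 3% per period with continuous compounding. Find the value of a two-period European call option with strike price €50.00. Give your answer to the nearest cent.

Risk-neutral probability p = (e^0.03 − 0.75)/(1.05 − 0.75) = 0.2805/0.3000 = 0.9348
Terminal stock prices: S_uu = 60.64, S_ud = 43.31, S_dd = 30.94
Terminal payoffs (S − K): max(10.64, 0) = 10.64, max(-6.688, 0) = 0, max(-19.06, 0) = 0
Node u (S = 57.75): V_u = e^(−0.03)·[0.9348·10.6375 + 0.0652·0.0000] = 9.6505
Node d (S = 41.25): V_d = e^(−0.03)·[0.9348·0.0000 + 0.0652·0.0000] = 0.0000
Node 0 (S = 55): V_0 = e^(−0.03)·[0.9348·9.6505 + 0.0652·0.0000] = 8.7552

€8.76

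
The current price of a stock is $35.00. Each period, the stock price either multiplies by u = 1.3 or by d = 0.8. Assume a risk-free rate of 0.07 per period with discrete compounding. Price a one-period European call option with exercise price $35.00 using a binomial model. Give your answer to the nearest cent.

$5.30

Risk-neutral probability p = (1 + 0.07 − 0.8)/(1.3 − 0.8) = 0.2700/0.5000 = 0.5400
Terminal stock prices: S_u = 45.5, S_d = 28
Terminal payoffs (S − K): max(10.5, 0) = 10.5, max(-7, 0) = 0
Node 0 (S = 35): V_0 = 1/1.07·[0.5400·10.5000 + 0.4600·0.0000] = 5.2991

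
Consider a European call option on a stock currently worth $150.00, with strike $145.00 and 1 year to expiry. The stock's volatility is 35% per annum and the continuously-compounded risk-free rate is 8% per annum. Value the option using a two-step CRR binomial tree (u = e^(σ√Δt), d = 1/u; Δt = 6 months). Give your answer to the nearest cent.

CRR parameters: u = e^(σ√Δt) = e^(0.35·√0.5) = 1.2808, d = 1/u = 0.7808
Per-period rate: rΔt = 0.08·0.5 = 0.04, so R = e^0.04 = 1.0408
Risk-neutral probability p = (e^0.04 − 0.7808)/(1.2808 − 0.7808) = 0.2601/0.5000 = 0.5201
Terminal stock prices: S_uu = 246.1, S_ud = 150, S_dd = 91.44
Terminal payoffs (S − K): max(101.1, 0) = 101.1, max(5, 0) = 5, max(-53.56, 0) = 0
Node u (S = 192.1): V_u = e^(−0.04)·[0.5201·101.0685 + 0.4799·5.0000] = 52.8060
Node d (S = 117.1): V_d = e^(−0.04)·[0.5201·5.0000 + 0.4799·0.0000] = 2.4983
Node 0 (S = 150): V_0 = e^(−0.04)·[0.5201·52.8060 + 0.4799·2.4983] = 27.5373

$27.54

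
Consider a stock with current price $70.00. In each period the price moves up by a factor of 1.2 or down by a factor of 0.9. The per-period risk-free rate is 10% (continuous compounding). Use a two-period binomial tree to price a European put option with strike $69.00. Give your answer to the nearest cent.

$1.01

Risk-neutral probability p = (e^0.1 − 0.9)/(1.2 − 0.9) = 0.2052/0.3000 = 0.6839
Terminal stock prices: S_uu = 100.8, S_ud = 75.6, S_dd = 56.7
Terminal payoffs (K − S): max(-31.8, 0) = 0, max(-6.6, 0) = 0, max(12.3, 0) = 12.3
Node u (S = 84): V_u = e^(−0.1)·[0.6839·0.0000 + 0.3161·0.0000] = 0.0000
Node d (S = 63): V_d = e^(−0.1)·[0.6839·0.0000 + 0.3161·12.3000] = 3.5180
Node 0 (S = 70): V_0 = e^(−0.1)·[0.6839·0.0000 + 0.3161·3.5180] = 1.0062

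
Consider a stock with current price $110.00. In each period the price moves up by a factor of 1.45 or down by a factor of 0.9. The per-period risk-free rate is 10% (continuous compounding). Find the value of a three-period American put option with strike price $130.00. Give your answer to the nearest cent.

Risk-neutral probability p = (e^0.1 − 0.9)/(1.45 − 0.9) = 0.2052/0.5500 = 0.3730
Terminal stock prices: S_uuu = 335.3, S_uud = 208.1, S_udd = 129.2, S_ddd = 80.19
Terminal payoffs (K − S): max(-205.3, 0) = 0, max(-78.15, 0) = 0, max(0.805, 0) = 0.805, max(49.81, 0) = 49.81
Node uu (S = 231.3): continuation = e^(−0.1)·[0.3730·0.0000 + 0.6270·0.0000] = 0.0000; exercise value = 0.0000 ≤ continuation, so V_uu = 0.0000
Node ud (S = 143.6): continuation = e^(−0.1)·[0.3730·0.0000 + 0.6270·0.8050] = 0.4567; exercise value = 0.0000 ≤ continuation, so V_ud = 0.4567
Node dd (S = 89.1): continuation = e^(−0.1)·[0.3730·0.8050 + 0.6270·49.8100] = 28.5289; exercise value = 40.9000 > continuation, so V_dd = 40.9000 (exercise)
Node u (S = 159.5): continuation = e^(−0.1)·[0.3730·0.0000 + 0.6270·0.4567] = 0.2591; exercise value = 0.0000 ≤ continuation, so V_u = 0.2591
Node d (S = 99): continuation = e^(−0.1)·[0.3730·0.4567 + 0.6270·40.9000] = 23.3567; exercise value = 31.0000 > continuation, so V_d = 31.0000 (exercise)
Node 0 (S = 110): continuation = e^(−0.1)·[0.3730·0.2591 + 0.6270·31.0000] = 17.6737; exercise value = 20.0000 > continuation, so V_0 = 20.0000 (exercise)

$20.00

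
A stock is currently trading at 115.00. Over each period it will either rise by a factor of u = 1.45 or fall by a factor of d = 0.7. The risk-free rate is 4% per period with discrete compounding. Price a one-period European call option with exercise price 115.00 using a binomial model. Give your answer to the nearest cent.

22.56

Risk-neutral probability p = (1 + 0.04 − 0.7)/(1.45 − 0.7) = 0.3400/0.7500 = 0.4533
Terminal stock prices: S_u = 166.8, S_d = 80.5
Terminal payoffs (S − K): max(51.75, 0) = 51.75, max(-34.5, 0) = 0
Node 0 (S = 115): V_0 = 1/1.04·[0.4533·51.7500 + 0.5467·0.0000] = 22.5577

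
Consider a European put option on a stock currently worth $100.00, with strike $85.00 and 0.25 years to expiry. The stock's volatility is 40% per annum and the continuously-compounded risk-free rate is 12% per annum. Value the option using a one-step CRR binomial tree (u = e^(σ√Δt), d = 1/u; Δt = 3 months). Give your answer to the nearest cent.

$1.44

CRR parameters: u = e^(σ√Δt) = e^(0.4·√0.25) = 1.2214, d = 1/u = 0.8187
Per-period rate: rΔt = 0.12·0.25 = 0.03, so R = e^0.03 = 1.0305
Risk-neutral probability p = (e^0.03 − 0.8187)/(1.2214 − 0.8187) = 0.2117/0.4027 = 0.5258
Terminal stock prices: S_u = 122.1, S_d = 81.87
Terminal payoffs (K − S): max(-37.14, 0) = 0, max(3.127, 0) = 3.127
Node 0 (S = 100): V_0 = e^(−0.03)·[0.5258·0.0000 + 0.4742·3.1269] = 1.4390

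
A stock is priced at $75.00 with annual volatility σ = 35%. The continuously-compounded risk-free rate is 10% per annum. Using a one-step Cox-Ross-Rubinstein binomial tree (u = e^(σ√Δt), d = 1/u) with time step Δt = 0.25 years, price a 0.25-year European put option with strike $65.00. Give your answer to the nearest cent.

CRR parameters: u = e^(σ√Δt) = e^(0.35·√0.25) = 1.1912, d = 1/u = 0.8395
Per-period rate: rΔt = 0.1·0.25 = 0.025, so R = e^0.025 = 1.0253
Risk-neutral probability p = (e^0.025 − 0.8395)/(1.1912 − 0.8395) = 0.1859/0.3518 = 0.5283
Terminal stock prices: S_u = 89.34, S_d = 62.96
Terminal payoffs (K − S): max(-24.34, 0) = 0, max(2.041, 0) = 2.041
Node 0 (S = 75): V_0 = e^(−0.025)·[0.5283·0.0000 + 0.4717·2.0407] = 0.9388

$0.94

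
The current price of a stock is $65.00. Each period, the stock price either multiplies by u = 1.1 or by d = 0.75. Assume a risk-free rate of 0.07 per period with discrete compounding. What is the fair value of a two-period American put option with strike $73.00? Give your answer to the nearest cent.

$8.00

Risk-neutral probability p = (1 + 0.07 − 0.75)/(1.1 − 0.75) = 0.3200/0.3500 = 0.9143
Terminal stock prices: S_uu = 78.65, S_ud = 53.62, S_dd = 36.56
Terminal payoffs (K − S): max(-5.65, 0) = 0, max(19.38, 0) = 19.38, max(36.44, 0) = 36.44
Node u (S = 71.5): continuation = 1/1.07·[0.9143·0.0000 + 0.0857·19.3750] = 1.5521; exercise value = 1.5000 ≤ continuation, so V_u = 1.5521
Node d (S = 48.75): continuation = 1/1.07·[0.9143·19.3750 + 0.0857·36.4375] = 19.4743; exercise value = 24.2500 > continuation, so V_d = 24.2500 (exercise)
Node 0 (S = 65): continuation = 1/1.07·[0.9143·1.5521 + 0.0857·24.2500] = 3.2688; exercise value = 8.0000 > continuation, so V_0 = 8.0000 (exercise)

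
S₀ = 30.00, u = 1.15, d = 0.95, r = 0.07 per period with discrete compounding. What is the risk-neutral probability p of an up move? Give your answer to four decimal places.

Risk-neutral probability p = (1 + 0.07 − 0.95)/(1.15 − 0.95) = 0.1200/0.2000 = 0.6000

p = 0.6000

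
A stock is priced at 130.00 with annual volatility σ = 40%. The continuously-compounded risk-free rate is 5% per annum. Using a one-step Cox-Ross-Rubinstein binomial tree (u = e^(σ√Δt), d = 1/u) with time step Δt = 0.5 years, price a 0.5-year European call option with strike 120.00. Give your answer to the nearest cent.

CRR parameters: u = e^(σ√Δt) = e^(0.4·√0.5) = 1.3269, d = 1/u = 0.7536
Per-period rate: rΔt = 0.05·0.5 = 0.025, so R = e^0.025 = 1.0253
Risk-neutral probability p = (e^0.025 − 0.7536)/(1.3269 − 0.7536) = 0.2717/0.5733 = 0.4739
Terminal stock prices: S_u = 172.5, S_d = 97.97
Terminal payoffs (S − K): max(52.5, 0) = 52.5, max(-22.03, 0) = 0
Node 0 (S = 130): V_0 = e^(−0.025)·[0.4739·52.4965 + 0.5261·0.0000] = 24.2647

24.26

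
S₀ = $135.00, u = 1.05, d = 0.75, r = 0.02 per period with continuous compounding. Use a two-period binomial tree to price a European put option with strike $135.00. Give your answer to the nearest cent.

Risk-neutral probability p = (e^0.02 − 0.75)/(1.05 − 0.75) = 0.2702/0.3000 = 0.9007
Terminal stock prices: S_uu = 148.8, S_ud = 106.3, S_dd = 75.94
Terminal payoffs (K − S): max(-13.84, 0) = 0, max(28.69, 0) = 28.69, max(59.06, 0) = 59.06
Node u (S = 141.8): V_u = e^(−0.02)·[0.9007·0.0000 + 0.0993·28.6875] = 2.7931
Node d (S = 101.2): V_d = e^(−0.02)·[0.9007·28.6875 + 0.0993·59.0625] = 31.0768
Node 0 (S = 135): V_0 = e^(−0.02)·[0.9007·2.7931 + 0.0993·31.0768] = 5.4915

$5.49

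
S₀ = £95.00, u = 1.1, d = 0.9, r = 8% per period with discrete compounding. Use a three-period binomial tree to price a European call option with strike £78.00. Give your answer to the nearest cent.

Risk-neutral probability p = (1 + 0.08 − 0.9)/(1.1 − 0.9) = 0.1800/0.2000 = 0.9000
Terminal stock prices: S_uuu = 126.4, S_uud = 103.5, S_udd = 84.65, S_ddd = 69.26
Terminal payoffs (S − K): max(48.45, 0) = 48.45, max(25.46, 0) = 25.46, max(6.645, 0) = 6.645, max(-8.745, 0) = 0
Node uu (S = 115): V_uu = 1/1.08·[0.9000·48.4450 + 0.1000·25.4550] = 42.7278
Node ud (S = 94.05): V_ud = 1/1.08·[0.9000·25.4550 + 0.1000·6.6450] = 21.8278
Node dd (S = 76.95): V_dd = 1/1.08·[0.9000·6.6450 + 0.1000·0.0000] = 5.5375
Node u (S = 104.5): V_u = 1/1.08·[0.9000·42.7278 + 0.1000·21.8278] = 37.6276
Node d (S = 85.5): V_d = 1/1.08·[0.9000·21.8278 + 0.1000·5.5375] = 18.7025
Node 0 (S = 95): V_0 = 1/1.08·[0.9000·37.6276 + 0.1000·18.7025] = 33.0880

£33.09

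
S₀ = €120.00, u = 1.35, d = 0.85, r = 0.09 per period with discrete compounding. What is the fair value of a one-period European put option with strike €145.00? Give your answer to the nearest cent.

Risk-neutral probability p = (1 + 0.09 − 0.85)/(1.35 − 0.85) = 0.2400/0.5000 = 0.4800
Terminal stock prices: S_u = 162, S_d = 102
Terminal payoffs (K − S): max(-17, 0) = 0, max(43, 0) = 43
Node 0 (S = 120): V_0 = 1/1.09·[0.4800·0.0000 + 0.5200·43.0000] = 20.5138

€20.51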